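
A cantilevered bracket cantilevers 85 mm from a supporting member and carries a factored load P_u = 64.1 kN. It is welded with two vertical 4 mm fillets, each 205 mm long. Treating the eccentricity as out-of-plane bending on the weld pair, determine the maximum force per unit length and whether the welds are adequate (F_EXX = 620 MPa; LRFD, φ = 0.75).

f_max ≈ 419 N/mm; adequate

L_w = 2 × 205 = 410 mm; section modulus (unit throat) S = 2 × L²/6 = 14010 mm².
Direct shear f_v = P/L_w = 64.1×10³/410 = 156.3 N/mm.
Moment M = P × e = 64.1×10³ × 85 = 5448500 N·mm; bending f_b = M/S = 388.9 N/mm.
f_max = √(f_v² + f_b²) = √(156.3² + 388.9²) = 419.2 N/mm.
φr_n = 0.75 × 0.6 × 620 × (0.707 × 4) = 789 N/mm → adequate.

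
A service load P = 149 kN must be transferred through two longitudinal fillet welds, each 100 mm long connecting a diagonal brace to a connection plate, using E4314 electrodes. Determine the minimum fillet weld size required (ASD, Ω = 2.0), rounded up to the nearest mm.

E43XX → F_EXX = 430 MPa.
Total weld length L = 200 mm.
Required throat t_e = P × Ω / (0.6 F_EXX × L) = 149 × 2.0 / (0.6 × 430 × 200 × 10⁻³) = 5.775 mm.
Required leg w = t_e / 0.707 = 8.169 mm → use 9 mm.

w = 9 mm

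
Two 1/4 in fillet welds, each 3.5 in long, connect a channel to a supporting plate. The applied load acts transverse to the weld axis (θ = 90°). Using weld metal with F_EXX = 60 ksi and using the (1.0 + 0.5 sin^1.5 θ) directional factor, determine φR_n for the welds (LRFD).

t_e = 0.707 × 0.25 = 0.1767 in; A_we = 0.1767 × 7 = 1.237 in².
Directional factor: 1.0 + 0.5 sin^1.5(90°) = 1.5.
F_nw = 0.6 × 60 × 1.5 = 54 ksi.
φR_n = 0.75 × 54 × 1.237 = 50.11 kip.

φR_n ≈ 50.1 kip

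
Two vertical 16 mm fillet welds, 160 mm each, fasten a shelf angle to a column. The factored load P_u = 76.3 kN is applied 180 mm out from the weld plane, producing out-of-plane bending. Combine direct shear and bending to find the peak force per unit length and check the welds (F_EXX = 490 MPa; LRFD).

f_max ≈ 1630 N/mm; adequate

L_w = 2 × 160 = 320 mm; section modulus (unit throat) S = 2 × L²/6 = 8533 mm².
Direct shear f_v = P/L_w = 76.3×10³/320 = 238.4 N/mm.
Moment M = P × e = 76.3×10³ × 180 = 13734000 N·mm; bending f_b = M/S = 1609 N/mm.
f_max = √(f_v² + f_b²) = √(238.4² + 1609²) = 1627 N/mm.
φr_n = 0.75 × 0.6 × 490 × (0.707 × 16) = 2494 N/mm → adequate.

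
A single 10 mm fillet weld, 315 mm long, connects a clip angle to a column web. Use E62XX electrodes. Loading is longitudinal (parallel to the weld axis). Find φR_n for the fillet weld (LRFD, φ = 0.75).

E62XX → F_EXX = 620 MPa.
Effective throat t_e = 0.707 × 10 = 7.07 mm.
Total length L = 315 mm; A_we = 7.07 × 315 = 2227 mm².
F_nw = 0.6 F_EXX = 0.6 × 620 = 372 MPa.
φR_n = 0.75 × 372 × 2227 × 10⁻³ = 621.3 kN.

φR_n ≈ 621 kN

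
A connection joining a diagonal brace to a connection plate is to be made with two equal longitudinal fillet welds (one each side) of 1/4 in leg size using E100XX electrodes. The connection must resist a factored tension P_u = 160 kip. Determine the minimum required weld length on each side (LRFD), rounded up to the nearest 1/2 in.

E100XX → F_EXX = 100 ksi.
Throat t_e = 0.707 × 0.25 = 0.1767 in.
φr_n = 0.75 × 0.6 × 100 × 0.1767 = 7.954 kip/in.
L_req = P_u / φr_n = 160 / 7.954 = 20.12 in total.
Per side: 20.12 / 2 = 10.06 in.
Round up → use L = 10.5 in on each side.

L = 10.5 in on each side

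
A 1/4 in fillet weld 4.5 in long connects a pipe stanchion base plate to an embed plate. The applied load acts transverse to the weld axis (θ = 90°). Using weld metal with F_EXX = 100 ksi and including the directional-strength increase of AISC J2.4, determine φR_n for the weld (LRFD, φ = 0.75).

t_e = 0.707 × 0.25 = 0.1767 in; A_we = 0.1767 × 4.5 = 0.7954 in².
Directional factor: 1.0 + 0.5 sin^1.5(90°) = 1.5.
F_nw = 0.6 × 100 × 1.5 = 90 ksi.
φR_n = 0.75 × 90 × 0.7954 = 53.69 kips.

φR_n ≈ 53.7 kips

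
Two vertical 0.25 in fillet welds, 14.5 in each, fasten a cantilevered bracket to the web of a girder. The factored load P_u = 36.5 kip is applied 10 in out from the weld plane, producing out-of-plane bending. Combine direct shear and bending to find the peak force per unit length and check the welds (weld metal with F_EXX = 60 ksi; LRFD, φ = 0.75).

L_w = 2 × 14.5 = 29 in; section modulus (unit throat) S = 2 × L²/6 = 70.08 in².
Direct shear f_v = P/L_w = 36.5/29 = 1.259 kip/in.
Moment M = P × e = 36.5 × 10 = 365 kip·in; bending f_b = M/S = 5.208 kip/in.
f_max = √(f_v² + f_b²) = √(1.259² + 5.208²) = 5.358 kip/in.
φr_n = 0.75 × 0.6 × 60 × (0.707 × 0.25) = 4.772 kip/in → NOT adequate.

f_max ≈ 5.36 kip/in; NOT adequate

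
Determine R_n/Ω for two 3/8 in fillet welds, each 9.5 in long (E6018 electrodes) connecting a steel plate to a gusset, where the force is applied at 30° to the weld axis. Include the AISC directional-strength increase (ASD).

E60XX → F_EXX = 60 ksi.
t_e = 0.707 × 0.375 = 0.2651 in; A_we = 0.2651 × 19 = 5.037 in².
Directional factor: 1.0 + 0.5 sin^1.5(30°) = 1.177.
F_nw = 0.6 × 60 × 1.177 = 42.36 ksi.
R_n/Ω = (42.36 × 5.037) / 2.0 = 106.7 kip.

R_n/Ω ≈ 107 kip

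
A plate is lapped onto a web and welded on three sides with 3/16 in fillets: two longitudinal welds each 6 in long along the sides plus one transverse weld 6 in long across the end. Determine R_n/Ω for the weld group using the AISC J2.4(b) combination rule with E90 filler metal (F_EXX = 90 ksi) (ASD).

R_n/Ω ≈ 68.7 kip

t_e = 0.707 × 0.1875 = 0.1326 in.
R_nwl = 0.6 × 90 × 0.1326 × 12 = 85.9 kip (longitudinal, 2 welds).
R_nwt = 0.6 × 90 × 0.1326 × 6 = 42.95 kip (transverse, base value).
(i) R_nwl + R_nwt = 128.9 kip; (ii) 0.85 R_nwl + 1.5 R_nwt = 137.4 kip.
R_n = max = 137.4 kip [governs: (ii)]; R_n/Ω = 68.72 kip.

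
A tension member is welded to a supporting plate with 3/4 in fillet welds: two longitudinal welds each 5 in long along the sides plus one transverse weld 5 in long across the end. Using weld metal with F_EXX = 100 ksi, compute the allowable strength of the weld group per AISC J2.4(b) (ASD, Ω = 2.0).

t_e = 0.707 × 0.75 = 0.5302 in.
R_nwl = 0.6 × 100 × 0.5302 × 10 = 318.2 kip (longitudinal, 2 welds).
R_nwt = 0.6 × 100 × 0.5302 × 5 = 159.1 kip (transverse, base value).
(i) R_nwl + R_nwt = 477.2 kip; (ii) 0.85 R_nwl + 1.5 R_nwt = 509 kip.
R_n = max = 509 kip [governs: (ii)]; R_n/Ω = 254.5 kip.

R_n/Ω ≈ 255 kip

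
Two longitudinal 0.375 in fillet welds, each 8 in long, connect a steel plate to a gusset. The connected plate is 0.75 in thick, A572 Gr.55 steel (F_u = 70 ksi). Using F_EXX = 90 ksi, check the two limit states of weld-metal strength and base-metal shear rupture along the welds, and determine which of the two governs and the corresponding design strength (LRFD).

φR_n ≈ 172 kip (weld metal governs)

t_e = 0.707 × 0.375 = 0.2651 in; L = 16 in.
Weld metal: φR_n = 0.75 × 0.6 × 90 × 0.2651 × 16 = 171.8 kip.
Base metal (shear rupture): φR_n = 0.75 × 0.6 × 70 × 0.75 × 16 = 378 kip.
Governing: weld metal.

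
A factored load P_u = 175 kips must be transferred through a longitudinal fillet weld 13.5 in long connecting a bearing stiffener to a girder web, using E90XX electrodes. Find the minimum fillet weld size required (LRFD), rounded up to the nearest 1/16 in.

E90XX → F_EXX = 90 ksi.
Total weld length L = 13.5 in.
Required throat t_e = P_u / (φ × 0.6 F_EXX × L) = 175 / (0.75 × 0.6 × 90 × 13.5) = 0.3201 in.
Required leg w = t_e / 0.707 = 0.4527 in → use 1/2 in.

w = 1/2 in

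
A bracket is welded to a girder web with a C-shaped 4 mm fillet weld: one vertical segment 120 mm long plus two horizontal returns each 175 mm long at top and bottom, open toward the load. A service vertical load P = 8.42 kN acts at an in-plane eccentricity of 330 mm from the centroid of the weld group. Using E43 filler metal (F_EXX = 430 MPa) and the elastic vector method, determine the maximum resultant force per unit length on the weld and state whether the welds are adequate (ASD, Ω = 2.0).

f_max ≈ 133 N/mm; adequate

Total weld length L_w = 470 mm. Treat welds as unit-width lines.
Centroid: x̄ = 2×175×87.5 / 470 = 65.16 mm from the vertical weld.
Polar moment about centroid: J = I_x + I_y = [120³/12 + 2×175×60²] + [120×65.16² + 2(175³/12 + 175×22.34²)] = 2981000 mm³.
Direct shear f_v = P/L_w = 8.42×10³ / 470 = 17.91 N/mm (vertical).
Torsion M = P·e = 8.42×10³ × 330 = 2778600 N·mm.
Critical point at (x, y) = (109.8, 60) from centroid. f_tx = M·y/J = 55.92 N/mm; f_ty = M·x/J = 102.4 N/mm.
Resultant f_max = √[f_tx² + (f_v + f_ty)²] = √[55.92² + (17.91 + 102.4)²] = 132.6 N/mm.
Capacity per unit length: r_n/Ω = (1/2.0) × 0.6 × 430 × (0.707 × 4) = 364.8 N/mm.
132.6 ≤ 364.8 → adequate.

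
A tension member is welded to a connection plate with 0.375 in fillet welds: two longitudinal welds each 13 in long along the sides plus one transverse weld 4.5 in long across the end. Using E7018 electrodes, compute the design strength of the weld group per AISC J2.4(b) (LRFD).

E70XX → F_EXX = 70 ksi.
t_e = 0.707 × 0.375 = 0.2651 in.
R_nwl = 0.6 × 70 × 0.2651 × 26 = 289.5 kips (longitudinal, 2 welds).
R_nwt = 0.6 × 70 × 0.2651 × 4.5 = 50.11 kips (transverse, base value).
(i) R_nwl + R_nwt = 339.6 kips; (ii) 0.85 R_nwl + 1.5 R_nwt = 321.3 kips.
R_n = max = 339.6 kips [governs: (i)]; φR_n = 254.7 kips.

φR_n ≈ 255 kips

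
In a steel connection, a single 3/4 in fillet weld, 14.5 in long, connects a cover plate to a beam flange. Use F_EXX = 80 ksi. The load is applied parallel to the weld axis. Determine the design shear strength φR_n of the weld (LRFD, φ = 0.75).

Effective throat t_e = 0.707 × 0.75 = 0.5302 in.
Total length L = 14.5 in; A_we = 0.5302 × 14.5 = 7.689 in².
F_nw = 0.6 F_EXX = 0.6 × 80 = 48 ksi.
φR_n = 0.75 × 48 × 7.689 = 276.8 kips.

φR_n ≈ 277 kips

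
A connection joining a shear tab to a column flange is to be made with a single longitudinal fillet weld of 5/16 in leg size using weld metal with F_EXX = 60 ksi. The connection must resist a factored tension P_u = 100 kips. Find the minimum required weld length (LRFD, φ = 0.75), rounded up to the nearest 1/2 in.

L = 17 in

Throat t_e = 0.707 × 0.3125 = 0.2209 in.
φr_n = 0.75 × 0.6 × 60 × 0.2209 = 5.965 kips/in.
L_req = P_u / φr_n = 100 / 5.965 = 16.76 in total.
Round up → use L = 17 in.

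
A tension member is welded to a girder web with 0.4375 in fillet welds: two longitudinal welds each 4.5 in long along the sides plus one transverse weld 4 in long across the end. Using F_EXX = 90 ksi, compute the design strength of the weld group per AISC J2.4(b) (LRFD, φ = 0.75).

t_e = 0.707 × 0.4375 = 0.3093 in.
R_nwl = 0.6 × 90 × 0.3093 × 9 = 150.3 kip (longitudinal, 2 welds).
R_nwt = 0.6 × 90 × 0.3093 × 4 = 66.81 kip (transverse, base value).
(i) R_nwl + R_nwt = 217.1 kip; (ii) 0.85 R_nwl + 1.5 R_nwt = 228 kip.
R_n = max = 228 kip [governs: (ii)]; φR_n = 171 kip.

φR_n ≈ 171 kip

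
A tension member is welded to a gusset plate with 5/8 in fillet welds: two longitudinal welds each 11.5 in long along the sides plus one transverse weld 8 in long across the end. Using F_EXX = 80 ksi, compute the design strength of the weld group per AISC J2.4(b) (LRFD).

t_e = 0.707 × 0.625 = 0.4419 in.
R_nwl = 0.6 × 80 × 0.4419 × 23 = 487.8 kips (longitudinal, 2 welds).
R_nwt = 0.6 × 80 × 0.4419 × 8 = 169.7 kips (transverse, base value).
(i) R_nwl + R_nwt = 657.5 kips; (ii) 0.85 R_nwl + 1.5 R_nwt = 669.2 kips.
R_n = max = 669.2 kips [governs: (ii)]; φR_n = 501.9 kips.

φR_n ≈ 502 kips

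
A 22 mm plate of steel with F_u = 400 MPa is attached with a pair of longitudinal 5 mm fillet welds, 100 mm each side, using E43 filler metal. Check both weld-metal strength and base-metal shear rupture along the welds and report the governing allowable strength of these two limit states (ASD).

R_n/Ω ≈ 91.2 kN (weld metal governs)

E43XX → F_EXX = 430 MPa.
t_e = 0.707 × 5 = 3.535 mm; L = 200 mm.
Weld metal: R_n/Ω = (1/2.0) × 0.6 × 430 × 3.535 × 200 × 10⁻³ = 91.2 kN.
Base metal (shear rupture): R_n/Ω = (1/2.0) × 0.6 × 400 × 22 × 200 × 10⁻³ = 528 kN.
Governing: weld metal.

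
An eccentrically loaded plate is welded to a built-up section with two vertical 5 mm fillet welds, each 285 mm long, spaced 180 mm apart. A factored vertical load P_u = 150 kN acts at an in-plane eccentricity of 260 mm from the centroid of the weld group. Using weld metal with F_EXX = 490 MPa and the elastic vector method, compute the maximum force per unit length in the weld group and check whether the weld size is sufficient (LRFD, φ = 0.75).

f_max ≈ 943 N/mm; NOT adequate

Total weld length L_w = 570 mm. Treat welds as unit-width lines.
Polar moment about centroid: J = 2[d³/12 + d(b/2)²] = 2[285³/12 + 285×90²] = 8475000 mm³.
Direct shear f_v = P/L_w = 150×10³ / 570 = 263.2 N/mm (vertical).
Torsion M = P·e = 150×10³ × 260 = 39000000 N·mm.
Critical point at (x, y) = (90, 142.5) from centroid. f_tx = M·y/J = 655.7 N/mm; f_ty = M·x/J = 414.2 N/mm.
Resultant f_max = √[f_tx² + (f_v + f_ty)²] = √[655.7² + (263.2 + 414.2)²] = 942.7 N/mm.
Capacity per unit length: φr_n = 0.75 × 0.6 × 490 × (0.707 × 5) = 779.5 N/mm.
942.7 > 779.5 → NOT adequate.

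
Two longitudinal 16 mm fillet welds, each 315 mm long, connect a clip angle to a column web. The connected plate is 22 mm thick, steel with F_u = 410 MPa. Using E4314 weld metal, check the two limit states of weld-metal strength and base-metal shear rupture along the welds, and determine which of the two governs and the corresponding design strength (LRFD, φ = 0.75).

φR_n ≈ 1380 kN (weld metal governs)

E43XX → F_EXX = 430 MPa.
t_e = 0.707 × 16 = 11.31 mm; L = 630 mm.
Weld metal: φR_n = 0.75 × 0.6 × 430 × 11.31 × 630 × 10⁻³ = 1379 kN.
Base metal (shear rupture): φR_n = 0.75 × 0.6 × 410 × 22 × 630 × 10⁻³ = 2557 kN.
Governing: weld metal.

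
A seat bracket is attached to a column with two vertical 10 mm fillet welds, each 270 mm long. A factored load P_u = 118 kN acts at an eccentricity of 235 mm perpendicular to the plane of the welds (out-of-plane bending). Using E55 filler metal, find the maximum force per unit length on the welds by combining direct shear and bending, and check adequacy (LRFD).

f_max ≈ 1160 N/mm; adequate

E55XX → F_EXX = 550 MPa.
L_w = 2 × 270 = 540 mm; section modulus (unit throat) S = 2 × L²/6 = 24300 mm².
Direct shear f_v = P/L_w = 118×10³/540 = 218.5 N/mm.
Moment M = P × e = 118×10³ × 235 = 27730000 N·mm; bending f_b = M/S = 1141 N/mm.
f_max = √(f_v² + f_b²) = √(218.5² + 1141²) = 1162 N/mm.
φr_n = 0.75 × 0.6 × 550 × (0.707 × 10) = 1750 N/mm → adequate.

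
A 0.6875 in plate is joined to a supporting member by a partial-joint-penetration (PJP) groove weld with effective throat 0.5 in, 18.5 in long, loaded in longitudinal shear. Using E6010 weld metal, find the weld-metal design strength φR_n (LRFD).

φR_n ≈ 250 kips

E60XX → F_EXX = 60 ksi.
Effective throat (given) t_e = 0.5 in.
A_we = 0.5 × 18.5 = 9.25 in².
F_nw = 0.6 F_EXX = 36 ksi.
φR_n = 0.75 × 36 × 9.25 = 249.8 kips.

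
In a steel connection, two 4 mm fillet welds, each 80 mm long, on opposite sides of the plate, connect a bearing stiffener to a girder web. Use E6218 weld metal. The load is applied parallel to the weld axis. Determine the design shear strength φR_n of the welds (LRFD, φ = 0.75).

E62XX → F_EXX = 620 MPa.
Effective throat t_e = 0.707 × 4 = 2.828 mm.
Total length L = 160 mm; A_we = 2.828 × 160 = 452.5 mm².
F_nw = 0.6 F_EXX = 0.6 × 620 = 372 MPa.
φR_n = 0.75 × 372 × 452.5 × 10⁻³ = 126.2 kN.

φR_n ≈ 126 kN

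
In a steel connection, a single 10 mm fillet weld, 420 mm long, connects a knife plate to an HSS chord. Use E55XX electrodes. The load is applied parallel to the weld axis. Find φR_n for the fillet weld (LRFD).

φR_n ≈ 735 kN

E55XX → F_EXX = 550 MPa.
Effective throat t_e = 0.707 × 10 = 7.07 mm.
Total length L = 420 mm; A_we = 7.07 × 420 = 2969 mm².
F_nw = 0.6 F_EXX = 0.6 × 550 = 330 MPa.
φR_n = 0.75 × 330 × 2969 × 10⁻³ = 734.9 kN.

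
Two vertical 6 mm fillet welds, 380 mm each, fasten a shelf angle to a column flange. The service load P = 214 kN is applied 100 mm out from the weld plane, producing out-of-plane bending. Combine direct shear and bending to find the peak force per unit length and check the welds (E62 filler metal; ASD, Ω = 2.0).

E62XX → F_EXX = 620 MPa.
L_w = 2 × 380 = 760 mm; section modulus (unit throat) S = 2 × L²/6 = 48130 mm².
Direct shear f_v = P/L_w = 214×10³/760 = 281.6 N/mm.
Moment M = P × e = 214×10³ × 100 = 21400000 N·mm; bending f_b = M/S = 444.6 N/mm.
f_max = √(f_v² + f_b²) = √(281.6² + 444.6²) = 526.3 N/mm.
r_n/Ω = (1/2.0) × 0.6 × 620 × (0.707 × 6) = 789 N/mm → adequate.

f_max ≈ 526 N/mm; adequate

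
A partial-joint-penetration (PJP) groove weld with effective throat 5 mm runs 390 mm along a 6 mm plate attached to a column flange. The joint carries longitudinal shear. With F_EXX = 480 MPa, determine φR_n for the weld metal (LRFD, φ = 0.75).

Effective throat (given) t_e = 5 mm.
A_we = 5 × 390 = 1950 mm².
F_nw = 0.6 F_EXX = 288 MPa.
φR_n = 0.75 × 288 × 1950 × 10⁻³ = 421.2 kN.

φR_n ≈ 421 kN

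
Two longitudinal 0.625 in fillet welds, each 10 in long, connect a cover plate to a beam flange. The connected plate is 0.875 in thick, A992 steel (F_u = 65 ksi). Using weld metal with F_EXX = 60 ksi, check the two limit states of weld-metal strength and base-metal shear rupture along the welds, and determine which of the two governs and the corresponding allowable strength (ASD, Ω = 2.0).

R_n/Ω ≈ 159 kip (weld metal governs)

t_e = 0.707 × 0.625 = 0.4419 in; L = 20 in.
Weld metal: R_n/Ω = (1/2.0) × 0.6 × 60 × 0.4419 × 20 = 159.1 kip.
Base metal (shear rupture): R_n/Ω = (1/2.0) × 0.6 × 65 × 0.875 × 20 = 341.2 kip.
Governing: weld metal.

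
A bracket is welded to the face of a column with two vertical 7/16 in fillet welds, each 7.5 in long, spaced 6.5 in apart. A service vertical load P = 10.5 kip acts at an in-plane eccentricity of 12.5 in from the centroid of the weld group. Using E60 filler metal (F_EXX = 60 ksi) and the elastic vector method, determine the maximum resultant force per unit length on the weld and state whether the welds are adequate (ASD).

Total weld length L_w = 15 in. Treat welds as unit-width lines.
Polar moment about centroid: J = 2[d³/12 + d(b/2)²] = 2[7.5³/12 + 7.5×3.25²] = 228.8 in³.
Direct shear f_v = P/L_w = 10.5 / 15 = 0.7 kip/in (vertical).
Torsion M = P·e = 10.5 × 12.5 = 131.25 kip·in.
Critical point at (x, y) = (3.25, 3.75) from centroid. f_tx = M·y/J = 2.152 kip/in; f_ty = M·x/J = 1.865 kip/in.
Resultant f_max = √[f_tx² + (f_v + f_ty)²] = √[2.152² + (0.7 + 1.865)²] = 3.348 kip/in.
Capacity per unit length: r_n/Ω = (1/2.0) × 0.6 × 60 × (0.707 × 0.4375) = 5.568 kip/in.
3.348 ≤ 5.568 → adequate.

f_max ≈ 3.35 kip/in; adequate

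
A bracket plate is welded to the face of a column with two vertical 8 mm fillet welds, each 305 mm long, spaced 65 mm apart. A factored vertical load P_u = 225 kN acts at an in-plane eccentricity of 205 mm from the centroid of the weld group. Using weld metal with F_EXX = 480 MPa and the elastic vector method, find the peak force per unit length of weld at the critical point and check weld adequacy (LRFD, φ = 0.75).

Total weld length L_w = 610 mm. Treat welds as unit-width lines.
Polar moment about centroid: J = 2[d³/12 + d(b/2)²] = 2[305³/12 + 305×32.5²] = 5373000 mm³.
Direct shear f_v = P/L_w = 225×10³ / 610 = 368.9 N/mm (vertical).
Torsion M = P·e = 225×10³ × 205 = 46125000 N·mm.
Critical point at (x, y) = (32.5, 152.5) from centroid. f_tx = M·y/J = 1309 N/mm; f_ty = M·x/J = 279 N/mm.
Resultant f_max = √[f_tx² + (f_v + f_ty)²] = √[1309² + (368.9 + 279)²] = 1461 N/mm.
Capacity per unit length: φr_n = 0.75 × 0.6 × 480 × (0.707 × 8) = 1222 N/mm.
1461 > 1222 → NOT adequate.

f_max ≈ 1460 N/mm; NOT adequate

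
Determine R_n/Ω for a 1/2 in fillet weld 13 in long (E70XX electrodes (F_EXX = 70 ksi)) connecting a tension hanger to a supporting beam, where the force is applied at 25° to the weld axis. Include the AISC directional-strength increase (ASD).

t_e = 0.707 × 0.5 = 0.3535 in; A_we = 0.3535 × 13 = 4.595 in².
Directional factor: 1.0 + 0.5 sin^1.5(25°) = 1.137.
F_nw = 0.6 × 70 × 1.137 = 47.77 ksi.
R_n/Ω = (47.77 × 4.595) / 2.0 = 109.8 kips.

R_n/Ω ≈ 110 kips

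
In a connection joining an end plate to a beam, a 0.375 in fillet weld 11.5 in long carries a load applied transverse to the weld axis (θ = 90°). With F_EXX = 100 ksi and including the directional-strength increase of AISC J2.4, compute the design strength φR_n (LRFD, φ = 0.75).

φR_n ≈ 206 kip

t_e = 0.707 × 0.375 = 0.2651 in; A_we = 0.2651 × 11.5 = 3.049 in².
Directional factor: 1.0 + 0.5 sin^1.5(90°) = 1.5.
F_nw = 0.6 × 100 × 1.5 = 90 ksi.
φR_n = 0.75 × 90 × 3.049 = 205.8 kip.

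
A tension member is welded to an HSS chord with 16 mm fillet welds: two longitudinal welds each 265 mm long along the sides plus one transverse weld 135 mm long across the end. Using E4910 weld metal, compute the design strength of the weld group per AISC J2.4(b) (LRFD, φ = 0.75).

E49XX → F_EXX = 490 MPa.
t_e = 0.707 × 16 = 11.31 mm.
R_nwl = 0.6 × 490 × 11.31 × 530 × 10⁻³ = 1763 kN (longitudinal, 2 welds).
R_nwt = 0.6 × 490 × 11.31 × 135 × 10⁻³ = 449 kN (transverse, base value).
(i) R_nwl + R_nwt = 2212 kN; (ii) 0.85 R_nwl + 1.5 R_nwt = 2172 kN.
R_n = max = 2212 kN [governs: (i)]; φR_n = 1659 kN.

φR_n ≈ 1660 kN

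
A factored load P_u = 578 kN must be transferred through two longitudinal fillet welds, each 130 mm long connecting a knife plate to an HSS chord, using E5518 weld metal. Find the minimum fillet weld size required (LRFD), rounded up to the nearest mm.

E55XX → F_EXX = 550 MPa.
Total weld length L = 260 mm.
Required throat t_e = P_u / (φ × 0.6 F_EXX × L) = 578 / (0.75 × 0.6 × 550 × 260 × 10⁻³) = 8.982 mm.
Required leg w = t_e / 0.707 = 12.7 mm → use 13 mm.

w = 13 mm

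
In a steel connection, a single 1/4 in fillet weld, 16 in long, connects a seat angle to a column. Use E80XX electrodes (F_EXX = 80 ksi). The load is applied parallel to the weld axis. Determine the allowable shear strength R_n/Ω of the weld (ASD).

Effective throat t_e = 0.707 × 0.25 = 0.1767 in.
Total length L = 16 in; A_we = 0.1767 × 16 = 2.828 in².
F_nw = 0.6 F_EXX = 0.6 × 80 = 48 ksi.
R_n = 48 × 2.828 = 135.7 kips; R_n/Ω = 135.7/2.0 = 67.87 kips.

R_n/Ω ≈ 67.9 kips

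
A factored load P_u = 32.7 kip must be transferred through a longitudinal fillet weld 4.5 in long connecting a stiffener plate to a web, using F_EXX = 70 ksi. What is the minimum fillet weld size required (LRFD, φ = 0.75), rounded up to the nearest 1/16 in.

Total weld length L = 4.5 in.
Required throat t_e = P_u / (φ × 0.6 F_EXX × L) = 32.7 / (0.75 × 0.6 × 70 × 4.5) = 0.2307 in.
Required leg w = t_e / 0.707 = 0.3263 in → use 3/8 in.

w = 3/8 in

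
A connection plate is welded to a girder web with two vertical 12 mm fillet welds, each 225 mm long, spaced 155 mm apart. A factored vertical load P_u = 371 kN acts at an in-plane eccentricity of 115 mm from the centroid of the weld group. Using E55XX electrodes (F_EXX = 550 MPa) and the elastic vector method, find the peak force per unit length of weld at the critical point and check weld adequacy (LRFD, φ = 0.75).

f_max ≈ 1860 N/mm; adequate

Total weld length L_w = 450 mm. Treat welds as unit-width lines.
Polar moment about centroid: J = 2[d³/12 + d(b/2)²] = 2[225³/12 + 225×77.5²] = 4601000 mm³.
Direct shear f_v = P/L_w = 371×10³ / 450 = 824.4 N/mm (vertical).
Torsion M = P·e = 371×10³ × 115 = 42665000 N·mm.
Critical point at (x, y) = (77.5, 112.5) from centroid. f_tx = M·y/J = 1043 N/mm; f_ty = M·x/J = 718.6 N/mm.
Resultant f_max = √[f_tx² + (f_v + f_ty)²] = √[1043² + (824.4 + 718.6)²] = 1863 N/mm.
Capacity per unit length: φr_n = 0.75 × 0.6 × 550 × (0.707 × 12) = 2100 N/mm.
1863 ≤ 2100 → adequate.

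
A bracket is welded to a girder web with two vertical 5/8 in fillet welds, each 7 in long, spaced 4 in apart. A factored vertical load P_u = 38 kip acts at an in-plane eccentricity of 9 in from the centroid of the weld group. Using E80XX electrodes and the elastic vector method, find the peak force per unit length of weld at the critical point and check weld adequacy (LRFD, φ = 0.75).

E80XX → F_EXX = 80 ksi.
Total weld length L_w = 14 in. Treat welds as unit-width lines.
Polar moment about centroid: J = 2[d³/12 + d(b/2)²] = 2[7³/12 + 7×2²] = 113.2 in³.
Direct shear f_v = P/L_w = 38 / 14 = 2.714 kip/in (vertical).
Torsion M = P·e = 38 × 9 = 342 kip·in.
Critical point at (x, y) = (2, 3.5) from centroid. f_tx = M·y/J = 10.58 kip/in; f_ty = M·x/J = 6.044 kip/in.
Resultant f_max = √[f_tx² + (f_v + f_ty)²] = √[10.58² + (2.714 + 6.044)²] = 13.73 kip/in.
Capacity per unit length: φr_n = 0.75 × 0.6 × 80 × (0.707 × 0.625) = 15.91 kip/in.
13.73 ≤ 15.91 → adequate.

f_max ≈ 13.7 kip/in; adequate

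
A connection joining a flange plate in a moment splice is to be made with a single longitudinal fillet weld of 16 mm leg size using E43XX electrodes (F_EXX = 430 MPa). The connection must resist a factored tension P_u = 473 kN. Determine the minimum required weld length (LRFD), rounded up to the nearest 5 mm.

L = 220 mm

Throat t_e = 0.707 × 16 = 11.31 mm.
φr_n = 0.75 × 0.6 × 430 × 11.31 × 10⁻³ = 2.189 kN/mm.
L_req = P_u / φr_n = 473 / 2.189 = 216.1 mm total.
Round up → use L = 220 mm.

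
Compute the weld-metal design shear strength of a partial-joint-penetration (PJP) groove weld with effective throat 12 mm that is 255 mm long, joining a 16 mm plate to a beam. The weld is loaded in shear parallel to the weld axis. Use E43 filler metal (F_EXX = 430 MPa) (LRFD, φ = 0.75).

Effective throat (given) t_e = 12 mm.
A_we = 12 × 255 = 3060 mm².
F_nw = 0.6 F_EXX = 258 MPa.
φR_n = 0.75 × 258 × 3060 × 10⁻³ = 592.1 kN.

φR_n ≈ 592 kN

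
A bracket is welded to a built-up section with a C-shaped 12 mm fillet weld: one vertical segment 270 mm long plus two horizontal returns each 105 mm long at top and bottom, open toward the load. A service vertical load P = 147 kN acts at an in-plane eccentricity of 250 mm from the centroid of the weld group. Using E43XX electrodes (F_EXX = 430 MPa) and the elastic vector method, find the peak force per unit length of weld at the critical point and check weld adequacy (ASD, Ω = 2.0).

f_max ≈ 1160 N/mm; NOT adequate

Total weld length L_w = 480 mm. Treat welds as unit-width lines.
Centroid: x̄ = 2×105×52.5 / 480 = 22.97 mm from the vertical weld.
Polar moment about centroid: J = I_x + I_y = [270³/12 + 2×105×135²] + [270×22.97² + 2(105³/12 + 105×29.53²)] = 5986000 mm³.
Direct shear f_v = P/L_w = 147×10³ / 480 = 306.2 N/mm (vertical).
Torsion M = P·e = 147×10³ × 250 = 36750000 N·mm.
Critical point at (x, y) = (82.03, 135) from centroid. f_tx = M·y/J = 828.8 N/mm; f_ty = M·x/J = 503.6 N/mm.
Resultant f_max = √[f_tx² + (f_v + f_ty)²] = √[828.8² + (306.2 + 503.6)²] = 1159 N/mm.
Capacity per unit length: r_n/Ω = (1/2.0) × 0.6 × 430 × (0.707 × 12) = 1094 N/mm.
1159 > 1094 → NOT adequate.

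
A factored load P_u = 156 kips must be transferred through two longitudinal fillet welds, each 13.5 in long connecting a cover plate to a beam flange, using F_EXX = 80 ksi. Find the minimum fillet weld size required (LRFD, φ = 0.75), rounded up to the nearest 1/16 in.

w = 1/4 in

Total weld length L = 27 in.
Required throat t_e = P_u / (φ × 0.6 F_EXX × L) = 156 / (0.75 × 0.6 × 80 × 27) = 0.1605 in.
Required leg w = t_e / 0.707 = 0.227 in → use 1/4 in.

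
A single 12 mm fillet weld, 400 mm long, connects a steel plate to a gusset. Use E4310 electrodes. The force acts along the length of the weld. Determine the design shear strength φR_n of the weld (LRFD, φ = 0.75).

E43XX → F_EXX = 430 MPa.
Effective throat t_e = 0.707 × 12 = 8.484 mm.
Total length L = 400 mm; A_we = 8.484 × 400 = 3394 mm².
F_nw = 0.6 F_EXX = 0.6 × 430 = 258 MPa.
φR_n = 0.75 × 258 × 3394 × 10⁻³ = 656.7 kN.

φR_n ≈ 657 kN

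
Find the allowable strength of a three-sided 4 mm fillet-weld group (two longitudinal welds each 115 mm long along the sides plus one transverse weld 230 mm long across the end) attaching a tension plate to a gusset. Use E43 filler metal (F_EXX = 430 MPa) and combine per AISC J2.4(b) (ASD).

t_e = 0.707 × 4 = 2.828 mm.
R_nwl = 0.6 × 430 × 2.828 × 230 × 10⁻³ = 167.8 kN (longitudinal, 2 welds).
R_nwt = 0.6 × 430 × 2.828 × 230 × 10⁻³ = 167.8 kN (transverse, base value).
(i) R_nwl + R_nwt = 335.6 kN; (ii) 0.85 R_nwl + 1.5 R_nwt = 394.4 kN.
R_n = max = 394.4 kN [governs: (ii)]; R_n/Ω = 197.2 kN.

R_n/Ω ≈ 197 kN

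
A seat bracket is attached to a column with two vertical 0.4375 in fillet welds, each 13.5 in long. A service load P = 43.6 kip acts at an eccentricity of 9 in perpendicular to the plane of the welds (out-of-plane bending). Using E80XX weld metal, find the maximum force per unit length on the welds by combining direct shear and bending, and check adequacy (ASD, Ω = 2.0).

f_max ≈ 6.66 kip/in; adequate

E80XX → F_EXX = 80 ksi.
L_w = 2 × 13.5 = 27 in; section modulus (unit throat) S = 2 × L²/6 = 60.75 in².
Direct shear f_v = P/L_w = 43.6/27 = 1.615 kip/in.
Moment M = P × e = 43.6 × 9 = 392.4 kip·in; bending f_b = M/S = 6.459 kip/in.
f_max = √(f_v² + f_b²) = √(1.615² + 6.459²) = 6.658 kip/in.
r_n/Ω = (1/2.0) × 0.6 × 80 × (0.707 × 0.4375) = 7.423 kip/in → adequate.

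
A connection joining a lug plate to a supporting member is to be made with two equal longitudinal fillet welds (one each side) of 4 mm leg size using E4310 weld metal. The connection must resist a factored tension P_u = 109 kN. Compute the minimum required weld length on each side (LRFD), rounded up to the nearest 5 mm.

L = 100 mm on each side

E43XX → F_EXX = 430 MPa.
Throat t_e = 0.707 × 4 = 2.828 mm.
φr_n = 0.75 × 0.6 × 430 × 2.828 × 10⁻³ = 0.5472 kN/mm.
L_req = P_u / φr_n = 109 / 0.5472 = 199.2 mm total.
Per side: 199.2 / 2 = 99.59 mm.
Round up → use L = 100 mm on each side.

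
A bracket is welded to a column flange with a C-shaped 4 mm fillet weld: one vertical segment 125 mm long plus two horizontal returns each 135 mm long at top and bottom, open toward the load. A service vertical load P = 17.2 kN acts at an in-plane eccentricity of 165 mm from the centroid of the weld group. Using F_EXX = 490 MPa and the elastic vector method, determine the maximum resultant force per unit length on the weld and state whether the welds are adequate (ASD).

f_max ≈ 190 N/mm; adequate

Total weld length L_w = 395 mm. Treat welds as unit-width lines.
Centroid: x̄ = 2×135×67.5 / 395 = 46.14 mm from the vertical weld.
Polar moment about centroid: J = I_x + I_y = [125³/12 + 2×135×62.5²] + [125×46.14² + 2(135³/12 + 135×21.36²)] = 2017000 mm³.
Direct shear f_v = P/L_w = 17.2×10³ / 395 = 43.54 N/mm (vertical).
Torsion M = P·e = 17.2×10³ × 165 = 2838000 N·mm.
Critical point at (x, y) = (88.86, 62.5) from centroid. f_tx = M·y/J = 87.95 N/mm; f_ty = M·x/J = 125 N/mm.
Resultant f_max = √[f_tx² + (f_v + f_ty)²] = √[87.95² + (43.54 + 125)²] = 190.1 N/mm.
Capacity per unit length: r_n/Ω = (1/2.0) × 0.6 × 490 × (0.707 × 4) = 415.7 N/mm.
190.1 ≤ 415.7 → adequate.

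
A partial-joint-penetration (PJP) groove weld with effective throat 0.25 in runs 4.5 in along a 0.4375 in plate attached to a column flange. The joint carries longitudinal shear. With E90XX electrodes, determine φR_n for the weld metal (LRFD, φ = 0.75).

E90XX → F_EXX = 90 ksi.
Effective throat (given) t_e = 0.25 in.
A_we = 0.25 × 4.5 = 1.125 in².
F_nw = 0.6 F_EXX = 54 ksi.
φR_n = 0.75 × 54 × 1.125 = 45.56 kip.

φR_n ≈ 45.6 kip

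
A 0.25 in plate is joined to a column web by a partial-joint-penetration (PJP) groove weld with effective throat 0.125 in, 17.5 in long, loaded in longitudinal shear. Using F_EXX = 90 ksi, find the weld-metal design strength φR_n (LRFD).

Effective throat (given) t_e = 0.125 in.
A_we = 0.125 × 17.5 = 2.188 in².
F_nw = 0.6 F_EXX = 54 ksi.
φR_n = 0.75 × 54 × 2.188 = 88.59 kip.

φR_n ≈ 88.6 kip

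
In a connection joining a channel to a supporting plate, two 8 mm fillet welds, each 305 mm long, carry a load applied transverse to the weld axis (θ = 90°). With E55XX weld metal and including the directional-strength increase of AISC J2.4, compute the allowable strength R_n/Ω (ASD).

E55XX → F_EXX = 550 MPa.
t_e = 0.707 × 8 = 5.656 mm; A_we = 5.656 × 610 = 3450 mm².
Directional factor: 1.0 + 0.5 sin^1.5(90°) = 1.5.
F_nw = 0.6 × 550 × 1.5 = 495 MPa.
R_n/Ω = (495 × 3450) / 2.0 × 10⁻³ = 853.9 kN.

R_n/Ω ≈ 854 kN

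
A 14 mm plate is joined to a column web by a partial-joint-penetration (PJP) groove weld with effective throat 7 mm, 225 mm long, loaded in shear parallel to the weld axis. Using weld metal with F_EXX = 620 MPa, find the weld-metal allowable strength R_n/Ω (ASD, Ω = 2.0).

Effective throat (given) t_e = 7 mm.
A_we = 7 × 225 = 1575 mm².
F_nw = 0.6 F_EXX = 372 MPa.
R_n/Ω = (372 × 1575) / 2.0 × 10⁻³ = 292.9 kN.

R_n/Ω ≈ 293 kN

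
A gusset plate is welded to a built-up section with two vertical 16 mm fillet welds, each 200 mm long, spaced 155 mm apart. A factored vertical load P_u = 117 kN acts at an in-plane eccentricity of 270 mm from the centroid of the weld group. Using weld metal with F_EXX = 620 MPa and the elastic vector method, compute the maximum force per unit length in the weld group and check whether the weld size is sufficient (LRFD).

Total weld length L_w = 400 mm. Treat welds as unit-width lines.
Polar moment about centroid: J = 2[d³/12 + d(b/2)²] = 2[200³/12 + 200×77.5²] = 3736000 mm³.
Direct shear f_v = P/L_w = 117×10³ / 400 = 292.5 N/mm (vertical).
Torsion M = P·e = 117×10³ × 270 = 31590000 N·mm.
Critical point at (x, y) = (77.5, 100) from centroid. f_tx = M·y/J = 845.6 N/mm; f_ty = M·x/J = 655.3 N/mm.
Resultant f_max = √[f_tx² + (f_v + f_ty)²] = √[845.6² + (292.5 + 655.3)²] = 1270 N/mm.
Capacity per unit length: φr_n = 0.75 × 0.6 × 620 × (0.707 × 16) = 3156 N/mm.
1270 ≤ 3156 → adequate.

f_max ≈ 1270 N/mm; adequate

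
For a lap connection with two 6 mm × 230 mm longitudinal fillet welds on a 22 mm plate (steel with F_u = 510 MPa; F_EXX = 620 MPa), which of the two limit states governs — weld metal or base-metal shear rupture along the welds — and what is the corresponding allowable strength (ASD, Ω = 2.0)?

R_n/Ω ≈ 363 kN (weld metal governs)

t_e = 0.707 × 6 = 4.242 mm; L = 460 mm.
Weld metal: R_n/Ω = (1/2.0) × 0.6 × 620 × 4.242 × 460 × 10⁻³ = 362.9 kN.
Base metal (shear rupture): R_n/Ω = (1/2.0) × 0.6 × 510 × 22 × 460 × 10⁻³ = 1548 kN.
Governing: weld metal.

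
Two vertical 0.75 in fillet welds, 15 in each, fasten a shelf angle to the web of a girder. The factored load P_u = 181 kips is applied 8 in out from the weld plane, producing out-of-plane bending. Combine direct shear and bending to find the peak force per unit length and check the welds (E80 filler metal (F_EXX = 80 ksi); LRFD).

f_max ≈ 20.2 kip/in; NOT adequate

L_w = 2 × 15 = 30 in; section modulus (unit throat) S = 2 × L²/6 = 75 in².
Direct shear f_v = P/L_w = 181/30 = 6.033 kip/in.
Moment M = P × e = 181 × 8 = 1448 kip·in; bending f_b = M/S = 19.31 kip/in.
f_max = √(f_v² + f_b²) = √(6.033² + 19.31²) = 20.23 kip/in.
φr_n = 0.75 × 0.6 × 80 × (0.707 × 0.75) = 19.09 kip/in → NOT adequate.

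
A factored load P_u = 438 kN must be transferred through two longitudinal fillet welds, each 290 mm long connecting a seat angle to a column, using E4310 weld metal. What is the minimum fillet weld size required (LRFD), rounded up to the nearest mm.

w = 6 mm

E43XX → F_EXX = 430 MPa.
Total weld length L = 580 mm.
Required throat t_e = P_u / (φ × 0.6 F_EXX × L) = 438 / (0.75 × 0.6 × 430 × 580 × 10⁻³) = 3.903 mm.
Required leg w = t_e / 0.707 = 5.52 mm → use 6 mm.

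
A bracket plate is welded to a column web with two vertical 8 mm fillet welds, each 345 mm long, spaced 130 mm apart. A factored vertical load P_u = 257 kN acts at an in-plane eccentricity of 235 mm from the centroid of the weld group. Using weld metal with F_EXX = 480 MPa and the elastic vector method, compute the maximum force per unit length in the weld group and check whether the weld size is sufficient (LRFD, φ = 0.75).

f_max ≈ 1320 N/mm; NOT adequate

Total weld length L_w = 690 mm. Treat welds as unit-width lines.
Polar moment about centroid: J = 2[d³/12 + d(b/2)²] = 2[345³/12 + 345×65²] = 9759000 mm³.
Direct shear f_v = P/L_w = 257×10³ / 690 = 372.5 N/mm (vertical).
Torsion M = P·e = 257×10³ × 235 = 60395000 N·mm.
Critical point at (x, y) = (65, 172.5) from centroid. f_tx = M·y/J = 1068 N/mm; f_ty = M·x/J = 402.3 N/mm.
Resultant f_max = √[f_tx² + (f_v + f_ty)²] = √[1068² + (372.5 + 402.3)²] = 1319 N/mm.
Capacity per unit length: φr_n = 0.75 × 0.6 × 480 × (0.707 × 8) = 1222 N/mm.
1319 > 1222 → NOT adequate.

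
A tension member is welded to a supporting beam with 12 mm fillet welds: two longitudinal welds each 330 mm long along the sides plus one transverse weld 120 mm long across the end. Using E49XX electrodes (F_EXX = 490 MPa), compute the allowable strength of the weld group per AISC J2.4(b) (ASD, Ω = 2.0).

R_n/Ω ≈ 973 kN

t_e = 0.707 × 12 = 8.484 mm.
R_nwl = 0.6 × 490 × 8.484 × 660 × 10⁻³ = 1646 kN (longitudinal, 2 welds).
R_nwt = 0.6 × 490 × 8.484 × 120 × 10⁻³ = 299.3 kN (transverse, base value).
(i) R_nwl + R_nwt = 1946 kN; (ii) 0.85 R_nwl + 1.5 R_nwt = 1848 kN.
R_n = max = 1946 kN [governs: (i)]; R_n/Ω = 972.8 kN.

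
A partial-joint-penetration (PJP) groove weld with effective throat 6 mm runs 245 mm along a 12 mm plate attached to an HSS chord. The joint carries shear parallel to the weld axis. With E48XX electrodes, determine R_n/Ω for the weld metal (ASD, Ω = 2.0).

E48XX → F_EXX = 480 MPa.
Effective throat (given) t_e = 6 mm.
A_we = 6 × 245 = 1470 mm².
F_nw = 0.6 F_EXX = 288 MPa.
R_n/Ω = (288 × 1470) / 2.0 × 10⁻³ = 211.7 kN.

R_n/Ω ≈ 212 kN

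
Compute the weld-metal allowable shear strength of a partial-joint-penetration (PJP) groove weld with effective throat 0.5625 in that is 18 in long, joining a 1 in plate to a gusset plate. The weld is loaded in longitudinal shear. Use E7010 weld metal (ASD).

E70XX → F_EXX = 70 ksi.
Effective throat (given) t_e = 0.5625 in.
A_we = 0.5625 × 18 = 10.12 in².
F_nw = 0.6 F_EXX = 42 ksi.
R_n/Ω = (42 × 10.12) / 2.0 = 212.6 kip.

R_n/Ω ≈ 213 kip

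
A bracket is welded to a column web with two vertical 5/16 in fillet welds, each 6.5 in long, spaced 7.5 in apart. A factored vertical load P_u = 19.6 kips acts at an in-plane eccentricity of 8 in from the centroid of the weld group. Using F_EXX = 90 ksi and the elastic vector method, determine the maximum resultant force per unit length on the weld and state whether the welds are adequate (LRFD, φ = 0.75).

Total weld length L_w = 13 in. Treat welds as unit-width lines.
Polar moment about centroid: J = 2[d³/12 + d(b/2)²] = 2[6.5³/12 + 6.5×3.75²] = 228.6 in³.
Direct shear f_v = P/L_w = 19.6 / 13 = 1.508 kip/in (vertical).
Torsion M = P·e = 19.6 × 8 = 156.8 kip·in.
Critical point at (x, y) = (3.75, 3.25) from centroid. f_tx = M·y/J = 2.229 kip/in; f_ty = M·x/J = 2.572 kip/in.
Resultant f_max = √[f_tx² + (f_v + f_ty)²] = √[2.229² + (1.508 + 2.572)²] = 4.649 kip/in.
Capacity per unit length: φr_n = 0.75 × 0.6 × 90 × (0.707 × 0.3125) = 8.948 kip/in.
4.649 ≤ 8.948 → adequate.

f_max ≈ 4.65 kip/in; adequate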